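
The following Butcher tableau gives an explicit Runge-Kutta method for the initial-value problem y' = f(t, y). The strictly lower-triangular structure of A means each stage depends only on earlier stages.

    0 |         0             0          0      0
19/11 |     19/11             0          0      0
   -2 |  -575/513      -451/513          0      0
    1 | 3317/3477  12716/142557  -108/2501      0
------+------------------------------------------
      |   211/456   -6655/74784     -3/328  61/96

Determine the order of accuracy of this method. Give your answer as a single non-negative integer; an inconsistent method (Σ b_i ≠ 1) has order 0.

4

b = (211/456, -6655/74784, -3/328, 61/96)
c = (0, 19/11, -2, 1)
Ac = (0, 0, -41/27, 44/183)
Σ b_i: 211/456·1 + (-6655/74784)·1 + (-3/328)·1 + 61/96·1 = 1 ✓
b·c: (-6655/74784)·19/11 + (-3/328)·(-2) + 61/96·1 = 1/2 ✓
b·c²: (-6655/74784)·361/121 + (-3/328)·4 + 61/96·1 = 1/3 ✓
b·Ac: (-3/328)·(-41/27) + 61/96·44/183 = 1/6 ✓
b·c³: (-6655/74784)·6859/1331 + (-3/328)·(-8) + 61/96·1 = 1/4 ✓
b·(c∘Ac): (-3/328)·82/27 + 61/96·44/183 = 1/8 ✓
b·Ac²: (-3/328)·(-779/297) + 61/96·188/2013 = 1/12 ✓
b·A²c: 61/96·4/61 = 1/24 ✓; 4 stages ⇒ order 4.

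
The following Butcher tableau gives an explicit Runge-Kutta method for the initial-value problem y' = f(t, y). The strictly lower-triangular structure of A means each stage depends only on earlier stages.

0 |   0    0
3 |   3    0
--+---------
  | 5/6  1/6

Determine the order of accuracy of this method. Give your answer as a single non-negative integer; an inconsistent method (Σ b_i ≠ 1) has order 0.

b = (5/6, 1/6)
c = (0, 3)
Σ b_i: 5/6·1 + 1/6·1 = 1 ✓
b·c: 1/6·3 = 1/2 ✓; 2 stages ⇒ order 2.

2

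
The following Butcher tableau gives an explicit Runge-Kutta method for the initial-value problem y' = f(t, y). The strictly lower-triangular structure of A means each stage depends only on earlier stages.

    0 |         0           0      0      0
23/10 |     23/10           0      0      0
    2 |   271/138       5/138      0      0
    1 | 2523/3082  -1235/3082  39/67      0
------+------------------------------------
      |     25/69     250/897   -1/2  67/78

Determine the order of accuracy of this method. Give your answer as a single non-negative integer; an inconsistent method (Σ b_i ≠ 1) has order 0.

b = (25/69, 250/897, -1/2, 67/78)
c = (0, 23/10, 2, 1)
Ac = (0, 0, 1/12, 65/268)
Σ b_i: 25/69·1 + 250/897·1 + (-1/2)·1 + 67/78·1 = 1 ✓
b·c: 250/897·23/10 + (-1/2)·2 + 67/78·1 = 1/2 ✓
b·c²: 250/897·529/100 + (-1/2)·4 + 67/78·1 = 1/3 ✓
b·Ac: (-1/2)·1/12 + 67/78·65/268 = 1/6 ✓
b·c³: 250/897·12167/1000 + (-1/2)·8 + 67/78·1 = 1/4 ✓
b·(c∘Ac): (-1/2)·1/6 + 67/78·65/268 = 1/8 ✓
b·Ac²: (-1/2)·23/120 + 67/78·559/2680 = 1/12 ✓
b·A²c: 67/78·13/268 = 1/24 ✓; 4 stages ⇒ order 4.

4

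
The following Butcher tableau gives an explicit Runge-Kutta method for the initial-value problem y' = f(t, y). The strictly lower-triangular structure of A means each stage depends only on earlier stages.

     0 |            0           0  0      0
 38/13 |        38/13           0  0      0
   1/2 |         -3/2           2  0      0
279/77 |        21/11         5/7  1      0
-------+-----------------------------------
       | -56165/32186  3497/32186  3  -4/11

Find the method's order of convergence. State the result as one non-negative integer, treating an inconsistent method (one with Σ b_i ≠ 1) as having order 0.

2

b = (-56165/32186, 3497/32186, 3, -4/11)
c = (0, 38/13, 1/2, 279/77)
Ac = (0, 0, 76/13, 471/182)
Σ b_i: (-56165/32186)·1 + 3497/32186·1 + 3·1 + (-4/11)·1 = 1 ✓
b·c: 3497/32186·38/13 + 3·1/2 + (-4/11)·279/77 = 1/2 ✓
b·c²: 3497/32186·1444/169 + 3·1/4 + (-4/11)·77841/5929 = -10499011/3391388 ≠ 1/3 ⇒ order 2.
b·Ac: 3·76/13 + (-4/11)·471/182 = 1278/77 ≠ 1/6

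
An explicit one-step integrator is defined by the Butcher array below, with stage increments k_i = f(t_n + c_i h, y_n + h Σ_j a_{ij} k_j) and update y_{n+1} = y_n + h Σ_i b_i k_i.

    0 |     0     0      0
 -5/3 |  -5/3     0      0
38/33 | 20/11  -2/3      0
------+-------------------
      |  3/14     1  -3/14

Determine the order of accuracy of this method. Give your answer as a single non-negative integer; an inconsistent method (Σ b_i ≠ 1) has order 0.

1

b = (3/14, 1, -3/14)
c = (0, -5/3, 38/33)
Ac = (0, 0, 10/9)
Σ b_i: 3/14·1 + 1·1 + (-3/14)·1 = 1 ✓
b·c: 1·(-5/3) + (-3/14)·38/33 = -442/231 ≠ 1/2 ⇒ order 1.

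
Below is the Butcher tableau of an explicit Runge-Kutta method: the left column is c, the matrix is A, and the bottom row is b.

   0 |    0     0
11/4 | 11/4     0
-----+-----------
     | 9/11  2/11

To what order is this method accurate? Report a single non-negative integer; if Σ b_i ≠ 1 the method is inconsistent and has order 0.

2

b = (9/11, 2/11)
c = (0, 11/4)
Σ b_i: 9/11·1 + 2/11·1 = 1 ✓
b·c: 2/11·11/4 = 1/2 ✓; 2 stages ⇒ order 2.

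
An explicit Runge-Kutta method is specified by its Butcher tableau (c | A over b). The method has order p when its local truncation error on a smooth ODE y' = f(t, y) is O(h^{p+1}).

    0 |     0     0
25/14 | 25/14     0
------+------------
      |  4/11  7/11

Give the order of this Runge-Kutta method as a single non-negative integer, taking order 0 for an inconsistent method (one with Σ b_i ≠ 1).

1

b = (4/11, 7/11)
c = (0, 25/14)
Σ b_i: 4/11·1 + 7/11·1 = 1 ✓
b·c: 7/11·25/14 = 25/22 ≠ 1/2 ⇒ order 1.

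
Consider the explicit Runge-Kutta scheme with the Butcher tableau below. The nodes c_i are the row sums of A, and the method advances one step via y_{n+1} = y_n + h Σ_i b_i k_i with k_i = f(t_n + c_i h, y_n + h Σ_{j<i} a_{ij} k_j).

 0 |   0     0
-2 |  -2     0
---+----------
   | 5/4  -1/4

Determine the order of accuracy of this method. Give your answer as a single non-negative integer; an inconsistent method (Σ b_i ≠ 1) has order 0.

2

b = (5/4, -1/4)
c = (0, -2)
Σ b_i: 5/4·1 + (-1/4)·1 = 1 ✓
b·c: (-1/4)·(-2) = 1/2 ✓; 2 stages ⇒ order 2.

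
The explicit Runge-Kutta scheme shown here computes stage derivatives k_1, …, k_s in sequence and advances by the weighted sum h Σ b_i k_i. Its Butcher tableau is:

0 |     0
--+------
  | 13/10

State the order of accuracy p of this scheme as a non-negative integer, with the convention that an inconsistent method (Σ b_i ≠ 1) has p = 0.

b = (13/10)
c = (0)
Σ b_i: 13/10·1 = 13/10 ≠ 1 ⇒ order 0.

0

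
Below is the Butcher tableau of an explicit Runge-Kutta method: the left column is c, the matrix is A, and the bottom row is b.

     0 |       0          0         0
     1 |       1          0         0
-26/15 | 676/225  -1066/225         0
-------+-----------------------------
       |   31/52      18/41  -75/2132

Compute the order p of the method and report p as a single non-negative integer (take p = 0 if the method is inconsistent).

b = (31/52, 18/41, -75/2132)
c = (0, 1, -26/15)
Ac = (0, 0, -1066/225)
Σ b_i: 31/52·1 + 18/41·1 + (-75/2132)·1 = 1 ✓
b·c: 18/41·1 + (-75/2132)·(-26/15) = 1/2 ✓
b·c²: 18/41·1 + (-75/2132)·676/225 = 1/3 ✓
b·Ac: (-75/2132)·(-1066/225) = 1/6 ✓; 3 stages ⇒ order 3.

3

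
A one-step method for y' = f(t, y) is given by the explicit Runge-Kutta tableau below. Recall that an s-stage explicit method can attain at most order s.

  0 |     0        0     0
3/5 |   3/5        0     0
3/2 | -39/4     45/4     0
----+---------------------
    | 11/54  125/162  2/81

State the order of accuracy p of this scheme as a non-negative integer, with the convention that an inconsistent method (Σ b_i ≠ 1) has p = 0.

3

b = (11/54, 125/162, 2/81)
c = (0, 3/5, 3/2)
Ac = (0, 0, 27/4)
Σ b_i: 11/54·1 + 125/162·1 + 2/81·1 = 1 ✓
b·c: 125/162·3/5 + 2/81·3/2 = 1/2 ✓
b·c²: 125/162·9/25 + 2/81·9/4 = 1/3 ✓
b·Ac: 2/81·27/4 = 1/6 ✓; 3 stages ⇒ order 3.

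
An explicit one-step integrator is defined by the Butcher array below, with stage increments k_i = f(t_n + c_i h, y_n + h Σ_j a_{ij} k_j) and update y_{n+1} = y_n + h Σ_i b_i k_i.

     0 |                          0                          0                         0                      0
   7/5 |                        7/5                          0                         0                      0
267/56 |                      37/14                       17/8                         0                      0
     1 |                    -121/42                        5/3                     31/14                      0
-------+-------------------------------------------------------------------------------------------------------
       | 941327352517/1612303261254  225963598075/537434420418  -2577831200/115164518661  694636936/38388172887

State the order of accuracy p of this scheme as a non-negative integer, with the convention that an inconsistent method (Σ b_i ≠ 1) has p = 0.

3

b = (941327352517/1612303261254, 225963598075/537434420418, -2577831200/115164518661, 694636936/38388172887)
c = (0, 7/5, 267/56, 1)
Ac = (0, 0, 119/40, 30319/2352)
Σ b_i: 941327352517/1612303261254·1 + 225963598075/537434420418·1 + (-2577831200/115164518661)·1 + 694636936/38388172887·1 = 1 ✓
b·c: 225963598075/537434420418·7/5 + (-2577831200/115164518661)·267/56 + 694636936/38388172887·1 = 1/2 ✓
b·c²: 225963598075/537434420418·49/25 + (-2577831200/115164518661)·71289/3136 + 694636936/38388172887·1 = 1/3 ✓
b·Ac: (-2577831200/115164518661)·119/40 + 694636936/38388172887·30319/2352 = 1/6 ✓
b·c³: 225963598075/537434420418·343/125 + (-2577831200/115164518661)·19034163/175616 + 694636936/38388172887·1 = -26963638501253/21497376816720 ≠ 1/4 ⇒ order 3.
b·(c∘Ac): (-2577831200/115164518661)·4539/320 + 694636936/38388172887·30319/2352 = -9701790164/115164518661 ≠ 1/8
b·Ac²: (-2577831200/115164518661)·833/200 + 694636936/38388172887·35300681/658560 = 6282382018177/7165792272240 ≠ 1/12
b·A²c: 694636936/38388172887·527/80 = 45759208159/383881728870 ≠ 1/24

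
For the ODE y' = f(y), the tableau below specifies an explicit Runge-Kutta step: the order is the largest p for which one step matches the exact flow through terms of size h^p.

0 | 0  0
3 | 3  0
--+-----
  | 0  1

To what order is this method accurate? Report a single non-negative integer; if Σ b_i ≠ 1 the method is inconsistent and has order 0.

1

b = (0, 1)
c = (0, 3)
Σ b_i: 1·1 = 1 ✓
b·c: 1·3 = 3 ≠ 1/2 ⇒ order 1.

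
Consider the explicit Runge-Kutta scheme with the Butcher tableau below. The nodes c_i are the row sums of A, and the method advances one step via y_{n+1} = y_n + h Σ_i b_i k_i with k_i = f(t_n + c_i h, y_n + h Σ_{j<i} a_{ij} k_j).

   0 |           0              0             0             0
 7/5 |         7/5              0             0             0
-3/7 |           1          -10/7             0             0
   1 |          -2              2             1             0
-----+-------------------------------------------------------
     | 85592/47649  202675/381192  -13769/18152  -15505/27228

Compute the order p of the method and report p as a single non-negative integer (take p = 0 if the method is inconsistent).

3

b = (85592/47649, 202675/381192, -13769/18152, -15505/27228)
c = (0, 7/5, -3/7, 1)
Ac = (0, 0, -2, 83/35)
Σ b_i: 85592/47649·1 + 202675/381192·1 + (-13769/18152)·1 + (-15505/27228)·1 = 1 ✓
b·c: 202675/381192·7/5 + (-13769/18152)·(-3/7) + (-15505/27228)·1 = 1/2 ✓
b·c²: 202675/381192·49/25 + (-13769/18152)·9/49 + (-15505/27228)·1 = 1/3 ✓
b·Ac: (-13769/18152)·(-2) + (-15505/27228)·83/35 = 1/6 ✓
b·c³: 202675/381192·343/125 + (-13769/18152)·(-27/343) + (-15505/27228)·1 = 150763/158830 ≠ 1/4 ⇒ order 3.
b·(c∘Ac): (-13769/18152)·6/7 + (-15505/27228)·83/35 = -13618/6807 ≠ 1/8
b·Ac²: (-13769/18152)·(-14/5) + (-15505/27228)·5027/1225 = -101459/476490 ≠ 1/12
b·A²c: (-15505/27228)·(-2) = 15505/13614 ≠ 1/24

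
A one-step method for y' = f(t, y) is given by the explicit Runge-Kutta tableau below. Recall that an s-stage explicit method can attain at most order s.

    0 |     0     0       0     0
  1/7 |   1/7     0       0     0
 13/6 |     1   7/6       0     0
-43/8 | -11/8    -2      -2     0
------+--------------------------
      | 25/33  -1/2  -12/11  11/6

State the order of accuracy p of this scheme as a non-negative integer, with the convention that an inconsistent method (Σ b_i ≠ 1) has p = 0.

1

b = (25/33, -1/2, -12/11, 11/6)
c = (0, 1/7, 13/6, -43/8)
Ac = (0, 0, 1/6, -97/21)
Σ b_i: 25/33·1 + (-1/2)·1 + (-12/11)·1 + 11/6·1 = 1 ✓
b·c: (-1/2)·1/7 + (-12/11)·13/6 + 11/6·(-43/8) = -45421/3696 ≠ 1/2 ⇒ order 1.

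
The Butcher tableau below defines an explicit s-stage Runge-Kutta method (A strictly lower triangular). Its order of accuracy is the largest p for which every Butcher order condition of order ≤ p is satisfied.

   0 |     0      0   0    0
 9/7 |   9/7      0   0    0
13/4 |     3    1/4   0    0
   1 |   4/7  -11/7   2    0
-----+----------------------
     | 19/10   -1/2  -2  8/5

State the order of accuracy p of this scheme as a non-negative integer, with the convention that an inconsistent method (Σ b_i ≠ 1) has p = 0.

1

b = (19/10, -1/2, -2, 8/5)
c = (0, 9/7, 13/4, 1)
Ac = (0, 0, 9/28, 439/98)
Σ b_i: 19/10·1 + (-1/2)·1 + (-2)·1 + 8/5·1 = 1 ✓
b·c: (-1/2)·9/7 + (-2)·13/4 + 8/5·1 = -194/35 ≠ 1/2 ⇒ order 1.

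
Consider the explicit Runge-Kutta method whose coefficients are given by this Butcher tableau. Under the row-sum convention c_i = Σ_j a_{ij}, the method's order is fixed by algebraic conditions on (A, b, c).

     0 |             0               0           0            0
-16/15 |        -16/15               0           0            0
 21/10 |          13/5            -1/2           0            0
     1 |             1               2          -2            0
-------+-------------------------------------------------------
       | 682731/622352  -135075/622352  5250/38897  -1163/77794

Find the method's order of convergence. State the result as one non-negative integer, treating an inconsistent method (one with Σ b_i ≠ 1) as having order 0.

b = (682731/622352, -135075/622352, 5250/38897, -1163/77794)
c = (0, -16/15, 21/10, 1)
Ac = (0, 0, 8/15, -19/3)
Σ b_i: 682731/622352·1 + (-135075/622352)·1 + 5250/38897·1 + (-1163/77794)·1 = 1 ✓
b·c: (-135075/622352)·(-16/15) + 5250/38897·21/10 + (-1163/77794)·1 = 1/2 ✓
b·c²: (-135075/622352)·256/225 + 5250/38897·441/100 + (-1163/77794)·1 = 1/3 ✓
b·Ac: 5250/38897·8/15 + (-1163/77794)·(-19/3) = 1/6 ✓
b·c³: (-135075/622352)·(-4096/3375) + 5250/38897·9261/1000 + (-1163/77794)·1 = 10491199/7001460 ≠ 1/4 ⇒ order 3.
b·(c∘Ac): 5250/38897·28/25 + (-1163/77794)·(-19/3) = 57377/233382 ≠ 1/8
b·Ac²: 5250/38897·(-128/225) + (-1163/77794)·(-589/90) = 147407/7001460 ≠ 1/12
b·A²c: (-1163/77794)·(-16/15) = 9304/583455 ≠ 1/24

3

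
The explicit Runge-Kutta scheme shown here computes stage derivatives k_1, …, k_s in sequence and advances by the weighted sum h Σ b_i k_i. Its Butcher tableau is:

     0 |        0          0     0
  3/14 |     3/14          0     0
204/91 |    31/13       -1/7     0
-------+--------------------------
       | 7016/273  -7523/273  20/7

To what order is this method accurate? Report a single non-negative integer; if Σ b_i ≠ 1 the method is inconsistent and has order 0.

b = (7016/273, -7523/273, 20/7)
c = (0, 3/14, 204/91)
Ac = (0, 0, -3/98)
Σ b_i: 7016/273·1 + (-7523/273)·1 + 20/7·1 = 1 ✓
b·c: (-7523/273)·3/14 + 20/7·204/91 = 1/2 ✓
b·c²: (-7523/273)·9/196 + 20/7·41616/8281 = 3035883/231868 ≠ 1/3 ⇒ order 2.
b·Ac: 20/7·(-3/98) = -30/343 ≠ 1/6

2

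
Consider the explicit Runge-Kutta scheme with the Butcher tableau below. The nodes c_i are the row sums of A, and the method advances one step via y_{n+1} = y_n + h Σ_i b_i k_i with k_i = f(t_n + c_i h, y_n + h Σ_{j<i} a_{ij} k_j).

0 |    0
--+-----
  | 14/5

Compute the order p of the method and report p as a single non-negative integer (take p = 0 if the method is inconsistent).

b = (14/5)
c = (0)
Σ b_i: 14/5·1 = 14/5 ≠ 1 ⇒ order 0.

0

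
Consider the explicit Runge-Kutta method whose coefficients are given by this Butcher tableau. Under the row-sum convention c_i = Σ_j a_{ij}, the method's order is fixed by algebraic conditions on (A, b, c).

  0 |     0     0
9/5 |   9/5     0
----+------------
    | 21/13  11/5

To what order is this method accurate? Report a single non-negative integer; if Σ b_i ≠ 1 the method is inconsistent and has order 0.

b = (21/13, 11/5)
c = (0, 9/5)
Σ b_i: 21/13·1 + 11/5·1 = 248/65 ≠ 1 ⇒ order 0.

0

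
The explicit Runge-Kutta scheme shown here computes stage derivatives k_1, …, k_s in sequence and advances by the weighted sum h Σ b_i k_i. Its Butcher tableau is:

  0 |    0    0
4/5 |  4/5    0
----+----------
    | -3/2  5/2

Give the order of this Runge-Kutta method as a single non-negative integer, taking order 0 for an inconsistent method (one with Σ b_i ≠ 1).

b = (-3/2, 5/2)
c = (0, 4/5)
Σ b_i: (-3/2)·1 + 5/2·1 = 1 ✓
b·c: 5/2·4/5 = 2 ≠ 1/2 ⇒ order 1.

1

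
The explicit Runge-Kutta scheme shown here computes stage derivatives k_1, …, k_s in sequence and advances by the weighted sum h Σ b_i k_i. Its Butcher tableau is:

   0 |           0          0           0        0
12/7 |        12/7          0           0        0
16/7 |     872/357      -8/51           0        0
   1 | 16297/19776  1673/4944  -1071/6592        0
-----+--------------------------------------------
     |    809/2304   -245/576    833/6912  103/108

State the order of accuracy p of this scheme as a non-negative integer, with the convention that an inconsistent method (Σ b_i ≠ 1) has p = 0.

4

b = (809/2304, -245/576, 833/6912, 103/108)
c = (0, 12/7, 16/7, 1)
Ac = (0, 0, -32/119, 43/206)
Σ b_i: 809/2304·1 + (-245/576)·1 + 833/6912·1 + 103/108·1 = 1 ✓
b·c: (-245/576)·12/7 + 833/6912·16/7 + 103/108·1 = 1/2 ✓
b·c²: (-245/576)·144/49 + 833/6912·256/49 + 103/108·1 = 1/3 ✓
b·Ac: 833/6912·(-32/119) + 103/108·43/206 = 1/6 ✓
b·c³: (-245/576)·1728/343 + 833/6912·4096/343 + 103/108·1 = 1/4 ✓
b·(c∘Ac): 833/6912·(-512/833) + 103/108·43/206 = 1/8 ✓
b·Ac²: 833/6912·(-384/833) + 103/108·15/103 = 1/12 ✓
b·A²c: 103/108·9/206 = 1/24 ✓; 4 stages ⇒ order 4.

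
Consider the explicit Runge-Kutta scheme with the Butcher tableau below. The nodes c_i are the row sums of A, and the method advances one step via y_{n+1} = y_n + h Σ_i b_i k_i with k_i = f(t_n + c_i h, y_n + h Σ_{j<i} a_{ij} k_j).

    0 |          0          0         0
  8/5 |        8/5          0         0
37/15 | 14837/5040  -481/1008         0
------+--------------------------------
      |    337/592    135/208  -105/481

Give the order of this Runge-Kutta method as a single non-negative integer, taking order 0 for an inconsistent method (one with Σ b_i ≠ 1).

3

b = (337/592, 135/208, -105/481)
c = (0, 8/5, 37/15)
Ac = (0, 0, -481/630)
Σ b_i: 337/592·1 + 135/208·1 + (-105/481)·1 = 1 ✓
b·c: 135/208·8/5 + (-105/481)·37/15 = 1/2 ✓
b·c²: 135/208·64/25 + (-105/481)·1369/225 = 1/3 ✓
b·Ac: (-105/481)·(-481/630) = 1/6 ✓; 3 stages ⇒ order 3.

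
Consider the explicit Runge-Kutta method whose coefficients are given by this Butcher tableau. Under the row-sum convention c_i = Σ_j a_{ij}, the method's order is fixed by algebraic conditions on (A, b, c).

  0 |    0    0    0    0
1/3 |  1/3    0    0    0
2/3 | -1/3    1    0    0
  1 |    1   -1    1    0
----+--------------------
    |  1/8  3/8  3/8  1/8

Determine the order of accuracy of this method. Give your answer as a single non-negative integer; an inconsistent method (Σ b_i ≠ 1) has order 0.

4

b = (1/8, 3/8, 3/8, 1/8)
c = (0, 1/3, 2/3, 1)
Ac = (0, 0, 1/3, 1/3)
Σ b_i: 1/8·1 + 3/8·1 + 3/8·1 + 1/8·1 = 1 ✓
b·c: 3/8·1/3 + 3/8·2/3 + 1/8·1 = 1/2 ✓
b·c²: 3/8·1/9 + 3/8·4/9 + 1/8·1 = 1/3 ✓
b·Ac: 3/8·1/3 + 1/8·1/3 = 1/6 ✓
b·c³: 3/8·1/27 + 3/8·8/27 + 1/8·1 = 1/4 ✓
b·(c∘Ac): 3/8·2/9 + 1/8·1/3 = 1/8 ✓
b·Ac²: 3/8·1/9 + 1/8·1/3 = 1/12 ✓
b·A²c: 1/8·1/3 = 1/24 ✓; 4 stages ⇒ order 4.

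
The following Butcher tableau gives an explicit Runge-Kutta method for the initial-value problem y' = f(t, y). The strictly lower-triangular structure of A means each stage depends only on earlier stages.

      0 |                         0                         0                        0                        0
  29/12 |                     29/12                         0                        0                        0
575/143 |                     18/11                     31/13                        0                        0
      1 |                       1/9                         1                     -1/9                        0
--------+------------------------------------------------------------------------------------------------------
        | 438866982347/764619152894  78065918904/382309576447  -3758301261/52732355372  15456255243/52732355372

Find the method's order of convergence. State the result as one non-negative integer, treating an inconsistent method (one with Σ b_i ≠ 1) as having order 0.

3

b = (438866982347/764619152894, 78065918904/382309576447, -3758301261/52732355372, 15456255243/52732355372)
c = (0, 29/12, 575/143, 1)
Ac = (0, 0, 899/156, 10141/5148)
Σ b_i: 438866982347/764619152894·1 + 78065918904/382309576447·1 + (-3758301261/52732355372)·1 + 15456255243/52732355372·1 = 1 ✓
b·c: 78065918904/382309576447·29/12 + (-3758301261/52732355372)·575/143 + 15456255243/52732355372·1 = 1/2 ✓
b·c²: 78065918904/382309576447·841/144 + (-3758301261/52732355372)·330625/20449 + 15456255243/52732355372·1 = 1/3 ✓
b·Ac: (-3758301261/52732355372)·899/156 + 15456255243/52732355372·10141/5148 = 1/6 ✓
b·c³: 78065918904/382309576447·24389/1728 + (-3758301261/52732355372)·190109375/2924207 + 15456255243/52732355372·1 = -197950746716945/135733082727528 ≠ 1/4 ⇒ order 3.
b·(c∘Ac): (-3758301261/52732355372)·516925/22308 + 15456255243/52732355372·10141/5148 = -84961339891/79098533058 ≠ 1/8
b·Ac²: (-3758301261/52732355372)·26071/1872 + 15456255243/52732355372·3969203/981552 = 5812024224113/30162907272784 ≠ 1/12
b·A²c: 15456255243/52732355372·(-899/1404) = -356286499063/1898364793392 ≠ 1/24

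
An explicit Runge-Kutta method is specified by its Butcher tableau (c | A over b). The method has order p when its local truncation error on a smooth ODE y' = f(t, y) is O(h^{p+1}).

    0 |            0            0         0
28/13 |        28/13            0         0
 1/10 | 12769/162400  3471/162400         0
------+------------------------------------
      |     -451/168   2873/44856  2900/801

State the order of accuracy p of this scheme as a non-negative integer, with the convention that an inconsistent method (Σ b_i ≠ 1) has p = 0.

3

b = (-451/168, 2873/44856, 2900/801)
c = (0, 28/13, 1/10)
Ac = (0, 0, 267/5800)
Σ b_i: (-451/168)·1 + 2873/44856·1 + 2900/801·1 = 1 ✓
b·c: 2873/44856·28/13 + 2900/801·1/10 = 1/2 ✓
b·c²: 2873/44856·784/169 + 2900/801·1/100 = 1/3 ✓
b·Ac: 2900/801·267/5800 = 1/6 ✓; 3 stages ⇒ order 3.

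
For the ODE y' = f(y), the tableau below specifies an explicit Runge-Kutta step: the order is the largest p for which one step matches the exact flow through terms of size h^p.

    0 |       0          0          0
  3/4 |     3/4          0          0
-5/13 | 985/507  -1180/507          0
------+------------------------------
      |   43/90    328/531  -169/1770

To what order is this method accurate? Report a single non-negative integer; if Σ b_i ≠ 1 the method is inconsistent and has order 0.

b = (43/90, 328/531, -169/1770)
c = (0, 3/4, -5/13)
Ac = (0, 0, -295/169)
Σ b_i: 43/90·1 + 328/531·1 + (-169/1770)·1 = 1 ✓
b·c: 328/531·3/4 + (-169/1770)·(-5/13) = 1/2 ✓
b·c²: 328/531·9/16 + (-169/1770)·25/169 = 1/3 ✓
b·Ac: (-169/1770)·(-295/169) = 1/6 ✓; 3 stages ⇒ order 3.

3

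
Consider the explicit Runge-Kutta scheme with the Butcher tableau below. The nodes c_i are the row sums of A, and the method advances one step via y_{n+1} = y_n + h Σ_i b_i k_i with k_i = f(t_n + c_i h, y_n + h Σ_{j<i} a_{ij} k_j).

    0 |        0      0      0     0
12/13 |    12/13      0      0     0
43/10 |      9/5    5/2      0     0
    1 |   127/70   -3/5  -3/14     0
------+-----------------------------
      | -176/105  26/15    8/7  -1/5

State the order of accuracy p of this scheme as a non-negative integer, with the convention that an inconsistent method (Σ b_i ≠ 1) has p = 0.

b = (-176/105, 26/15, 8/7, -1/5)
c = (0, 12/13, 43/10, 1)
Ac = (0, 0, 30/13, -537/364)
Σ b_i: (-176/105)·1 + 26/15·1 + 8/7·1 + (-1/5)·1 = 1 ✓
b·c: 26/15·12/13 + 8/7·43/10 + (-1/5)·1 = 221/35 ≠ 1/2 ⇒ order 1.

1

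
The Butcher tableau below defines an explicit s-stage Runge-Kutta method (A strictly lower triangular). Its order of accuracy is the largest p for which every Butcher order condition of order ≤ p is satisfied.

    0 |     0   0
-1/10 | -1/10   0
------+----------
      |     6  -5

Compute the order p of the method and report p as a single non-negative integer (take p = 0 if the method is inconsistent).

2

b = (6, -5)
c = (0, -1/10)
Σ b_i: 6·1 + (-5)·1 = 1 ✓
b·c: (-5)·(-1/10) = 1/2 ✓; 2 stages ⇒ order 2.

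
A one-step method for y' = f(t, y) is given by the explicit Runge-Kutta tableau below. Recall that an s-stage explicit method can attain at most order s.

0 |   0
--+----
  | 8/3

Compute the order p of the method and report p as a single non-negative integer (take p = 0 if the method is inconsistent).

b = (8/3)
c = (0)
Σ b_i: 8/3·1 = 8/3 ≠ 1 ⇒ order 0.

0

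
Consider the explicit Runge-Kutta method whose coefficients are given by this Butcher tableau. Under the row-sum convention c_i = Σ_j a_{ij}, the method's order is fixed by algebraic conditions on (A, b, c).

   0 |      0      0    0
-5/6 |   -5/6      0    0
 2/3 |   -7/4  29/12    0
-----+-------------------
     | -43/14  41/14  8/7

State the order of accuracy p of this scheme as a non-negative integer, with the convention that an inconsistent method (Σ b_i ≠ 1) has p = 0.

1

b = (-43/14, 41/14, 8/7)
c = (0, -5/6, 2/3)
Ac = (0, 0, -145/72)
Σ b_i: (-43/14)·1 + 41/14·1 + 8/7·1 = 1 ✓
b·c: 41/14·(-5/6) + 8/7·2/3 = -47/28 ≠ 1/2 ⇒ order 1.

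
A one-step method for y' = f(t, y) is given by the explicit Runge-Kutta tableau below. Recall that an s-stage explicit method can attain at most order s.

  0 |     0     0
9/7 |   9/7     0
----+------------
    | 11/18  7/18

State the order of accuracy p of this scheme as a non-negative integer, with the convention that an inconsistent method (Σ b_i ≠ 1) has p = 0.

2

b = (11/18, 7/18)
c = (0, 9/7)
Σ b_i: 11/18·1 + 7/18·1 = 1 ✓
b·c: 7/18·9/7 = 1/2 ✓; 2 stages ⇒ order 2.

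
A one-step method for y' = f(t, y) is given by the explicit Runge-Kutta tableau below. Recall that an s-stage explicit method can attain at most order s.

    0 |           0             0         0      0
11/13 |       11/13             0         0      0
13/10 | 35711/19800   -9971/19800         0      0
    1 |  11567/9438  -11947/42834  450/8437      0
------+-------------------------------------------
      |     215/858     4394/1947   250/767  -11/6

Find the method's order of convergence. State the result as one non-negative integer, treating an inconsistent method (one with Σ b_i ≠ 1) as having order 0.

b = (215/858, 4394/1947, 250/767, -11/6)
c = (0, 11/13, 13/10, 1)
Ac = (0, 0, -767/1800, -1/6)
Σ b_i: 215/858·1 + 4394/1947·1 + 250/767·1 + (-11/6)·1 = 1 ✓
b·c: 4394/1947·11/13 + 250/767·13/10 + (-11/6)·1 = 1/2 ✓
b·c²: 4394/1947·121/169 + 250/767·169/100 + (-11/6)·1 = 1/3 ✓
b·Ac: 250/767·(-767/1800) + (-11/6)·(-1/6) = 1/6 ✓
b·c³: 4394/1947·1331/2197 + 250/767·2197/1000 + (-11/6)·1 = 1/4 ✓
b·(c∘Ac): 250/767·(-9971/18000) + (-11/6)·(-1/6) = 1/8 ✓
b·Ac²: 250/767·(-649/1800) + (-11/6)·(-47/429) = 1/12 ✓
b·A²c: (-11/6)·(-1/44) = 1/24 ✓; 4 stages ⇒ order 4.

4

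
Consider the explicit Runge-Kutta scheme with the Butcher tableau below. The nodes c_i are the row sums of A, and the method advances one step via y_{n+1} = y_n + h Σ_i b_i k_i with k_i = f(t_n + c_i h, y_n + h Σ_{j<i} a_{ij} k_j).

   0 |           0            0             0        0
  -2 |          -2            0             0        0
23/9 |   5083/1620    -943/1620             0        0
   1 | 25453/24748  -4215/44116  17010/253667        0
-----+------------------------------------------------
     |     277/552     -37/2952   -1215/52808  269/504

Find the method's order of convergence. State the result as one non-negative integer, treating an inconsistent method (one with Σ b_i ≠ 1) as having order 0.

b = (277/552, -37/2952, -1215/52808, 269/504)
c = (0, -2, 23/9, 1)
Ac = (0, 0, 943/810, 195/538)
Σ b_i: 277/552·1 + (-37/2952)·1 + (-1215/52808)·1 + 269/504·1 = 1 ✓
b·c: (-37/2952)·(-2) + (-1215/52808)·23/9 + 269/504·1 = 1/2 ✓
b·c²: (-37/2952)·4 + (-1215/52808)·529/81 + 269/504·1 = 1/3 ✓
b·Ac: (-1215/52808)·943/810 + 269/504·195/538 = 1/6 ✓
b·c³: (-37/2952)·(-8) + (-1215/52808)·12167/729 + 269/504·1 = 1/4 ✓
b·(c∘Ac): (-1215/52808)·21689/7290 + 269/504·195/538 = 1/8 ✓
b·Ac²: (-1215/52808)·(-943/405) + 269/504·15/269 = 1/12 ✓
b·A²c: 269/504·21/269 = 1/24 ✓; 4 stages ⇒ order 4.

4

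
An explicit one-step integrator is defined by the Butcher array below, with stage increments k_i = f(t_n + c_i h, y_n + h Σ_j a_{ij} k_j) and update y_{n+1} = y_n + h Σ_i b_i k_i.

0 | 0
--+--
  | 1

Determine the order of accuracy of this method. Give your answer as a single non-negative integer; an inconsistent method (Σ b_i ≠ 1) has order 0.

1

b = (1)
c = (0)
Σ b_i: 1·1 = 1 ✓; 1 stage ⇒ order 1.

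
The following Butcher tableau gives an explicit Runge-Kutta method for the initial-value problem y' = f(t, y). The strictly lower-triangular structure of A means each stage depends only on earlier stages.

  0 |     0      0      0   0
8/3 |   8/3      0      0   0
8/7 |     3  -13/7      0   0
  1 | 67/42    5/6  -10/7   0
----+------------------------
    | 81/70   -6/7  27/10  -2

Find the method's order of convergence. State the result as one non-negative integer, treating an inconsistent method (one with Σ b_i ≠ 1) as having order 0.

b = (81/70, -6/7, 27/10, -2)
c = (0, 8/3, 8/7, 1)
Ac = (0, 0, -104/21, 260/441)
Σ b_i: 81/70·1 + (-6/7)·1 + 27/10·1 + (-2)·1 = 1 ✓
b·c: (-6/7)·8/3 + 27/10·8/7 + (-2)·1 = -6/5 ≠ 1/2 ⇒ order 1.

1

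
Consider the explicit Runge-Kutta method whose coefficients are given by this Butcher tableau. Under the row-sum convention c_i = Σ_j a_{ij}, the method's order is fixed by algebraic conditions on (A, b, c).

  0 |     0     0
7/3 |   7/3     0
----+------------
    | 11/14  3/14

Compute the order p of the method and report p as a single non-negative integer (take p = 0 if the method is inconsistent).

2

b = (11/14, 3/14)
c = (0, 7/3)
Σ b_i: 11/14·1 + 3/14·1 = 1 ✓
b·c: 3/14·7/3 = 1/2 ✓; 2 stages ⇒ order 2.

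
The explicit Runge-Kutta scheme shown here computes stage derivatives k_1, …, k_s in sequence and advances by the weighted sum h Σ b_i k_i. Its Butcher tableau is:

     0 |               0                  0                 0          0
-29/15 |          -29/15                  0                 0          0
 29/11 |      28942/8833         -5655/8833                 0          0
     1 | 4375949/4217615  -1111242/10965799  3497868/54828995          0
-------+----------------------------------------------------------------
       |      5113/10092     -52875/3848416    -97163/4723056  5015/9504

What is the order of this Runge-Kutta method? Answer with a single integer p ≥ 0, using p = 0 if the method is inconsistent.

b = (5113/10092, -52875/3848416, -97163/4723056, 5015/9504)
c = (0, -29/15, 29/11, 1)
Ac = (0, 0, 10933/8833, 1826/5015)
Σ b_i: 5113/10092·1 + (-52875/3848416)·1 + (-97163/4723056)·1 + 5015/9504·1 = 1 ✓
b·c: (-52875/3848416)·(-29/15) + (-97163/4723056)·29/11 + 5015/9504·1 = 1/2 ✓
b·c²: (-52875/3848416)·841/225 + (-97163/4723056)·841/121 + 5015/9504·1 = 1/3 ✓
b·Ac: (-97163/4723056)·10933/8833 + 5015/9504·1826/5015 = 1/6 ✓
b·c³: (-52875/3848416)·(-24389/3375) + (-97163/4723056)·24389/1331 + 5015/9504·1 = 1/4 ✓
b·(c∘Ac): (-97163/4723056)·317057/97163 + 5015/9504·1826/5015 = 1/8 ✓
b·Ac²: (-97163/4723056)·(-317057/132495) + 5015/9504·286/4425 = 1/12 ✓
b·A²c: 5015/9504·396/5015 = 1/24 ✓; 4 stages ⇒ order 4.

4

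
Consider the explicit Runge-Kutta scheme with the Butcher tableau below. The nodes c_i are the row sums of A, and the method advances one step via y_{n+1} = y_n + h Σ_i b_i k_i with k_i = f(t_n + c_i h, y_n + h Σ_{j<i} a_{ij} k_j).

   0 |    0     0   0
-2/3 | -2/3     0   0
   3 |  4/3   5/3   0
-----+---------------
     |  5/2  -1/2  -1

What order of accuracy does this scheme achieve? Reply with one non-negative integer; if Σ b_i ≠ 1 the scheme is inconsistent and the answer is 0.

b = (5/2, -1/2, -1)
c = (0, -2/3, 3)
Ac = (0, 0, -10/9)
Σ b_i: 5/2·1 + (-1/2)·1 + (-1)·1 = 1 ✓
b·c: (-1/2)·(-2/3) + (-1)·3 = -8/3 ≠ 1/2 ⇒ order 1.

1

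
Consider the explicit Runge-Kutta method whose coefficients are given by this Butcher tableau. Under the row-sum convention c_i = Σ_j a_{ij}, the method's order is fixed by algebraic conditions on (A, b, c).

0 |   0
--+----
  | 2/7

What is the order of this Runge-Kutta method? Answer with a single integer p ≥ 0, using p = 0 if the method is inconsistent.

b = (2/7)
c = (0)
Σ b_i: 2/7·1 = 2/7 ≠ 1 ⇒ order 0.

0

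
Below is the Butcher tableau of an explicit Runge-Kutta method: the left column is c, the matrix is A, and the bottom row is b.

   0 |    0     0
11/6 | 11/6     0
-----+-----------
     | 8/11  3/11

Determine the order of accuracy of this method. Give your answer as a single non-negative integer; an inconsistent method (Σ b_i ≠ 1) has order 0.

2

b = (8/11, 3/11)
c = (0, 11/6)
Σ b_i: 8/11·1 + 3/11·1 = 1 ✓
b·c: 3/11·11/6 = 1/2 ✓; 2 stages ⇒ order 2.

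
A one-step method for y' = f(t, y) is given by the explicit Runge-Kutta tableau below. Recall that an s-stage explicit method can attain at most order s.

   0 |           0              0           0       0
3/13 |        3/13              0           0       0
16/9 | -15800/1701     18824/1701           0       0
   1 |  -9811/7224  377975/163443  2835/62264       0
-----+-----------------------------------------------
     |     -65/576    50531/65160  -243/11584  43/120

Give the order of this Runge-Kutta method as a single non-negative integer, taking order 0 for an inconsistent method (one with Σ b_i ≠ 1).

4

b = (-65/576, 50531/65160, -243/11584, 43/120)
c = (0, 3/13, 16/9, 1)
Ac = (0, 0, 1448/567, 185/301)
Σ b_i: (-65/576)·1 + 50531/65160·1 + (-243/11584)·1 + 43/120·1 = 1 ✓
b·c: 50531/65160·3/13 + (-243/11584)·16/9 + 43/120·1 = 1/2 ✓
b·c²: 50531/65160·9/169 + (-243/11584)·256/81 + 43/120·1 = 1/3 ✓
b·Ac: (-243/11584)·1448/567 + 43/120·185/301 = 1/6 ✓
b·c³: 50531/65160·27/2197 + (-243/11584)·4096/729 + 43/120·1 = 1/4 ✓
b·(c∘Ac): (-243/11584)·23168/5103 + 43/120·185/301 = 1/8 ✓
b·Ac²: (-243/11584)·1448/2457 + 43/120·1045/3913 = 1/12 ✓
b·A²c: 43/120·5/43 = 1/24 ✓; 4 stages ⇒ order 4.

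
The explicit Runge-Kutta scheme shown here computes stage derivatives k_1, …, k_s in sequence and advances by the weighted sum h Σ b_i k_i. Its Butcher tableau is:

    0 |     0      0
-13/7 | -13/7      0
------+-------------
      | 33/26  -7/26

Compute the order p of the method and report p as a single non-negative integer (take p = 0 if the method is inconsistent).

b = (33/26, -7/26)
c = (0, -13/7)
Σ b_i: 33/26·1 + (-7/26)·1 = 1 ✓
b·c: (-7/26)·(-13/7) = 1/2 ✓; 2 stages ⇒ order 2.

2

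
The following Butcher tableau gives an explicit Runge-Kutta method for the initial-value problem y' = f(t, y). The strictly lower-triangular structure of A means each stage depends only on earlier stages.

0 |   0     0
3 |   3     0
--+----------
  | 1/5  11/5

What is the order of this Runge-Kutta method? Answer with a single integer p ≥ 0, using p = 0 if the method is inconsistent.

0

b = (1/5, 11/5)
c = (0, 3)
Σ b_i: 1/5·1 + 11/5·1 = 12/5 ≠ 1 ⇒ order 0.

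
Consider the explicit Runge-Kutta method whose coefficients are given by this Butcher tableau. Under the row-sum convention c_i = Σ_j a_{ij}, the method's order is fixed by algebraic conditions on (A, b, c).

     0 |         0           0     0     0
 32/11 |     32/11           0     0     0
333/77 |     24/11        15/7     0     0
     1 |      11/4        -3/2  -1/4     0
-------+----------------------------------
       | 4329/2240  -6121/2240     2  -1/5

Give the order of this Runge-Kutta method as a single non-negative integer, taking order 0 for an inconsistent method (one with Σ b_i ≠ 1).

2

b = (4329/2240, -6121/2240, 2, -1/5)
c = (0, 32/11, 333/77, 1)
Ac = (0, 0, 480/77, -1677/308)
Σ b_i: 4329/2240·1 + (-6121/2240)·1 + 2·1 + (-1/5)·1 = 1 ✓
b·c: (-6121/2240)·32/11 + 2·333/77 + (-1/5)·1 = 1/2 ✓
b·c²: (-6121/2240)·1024/121 + 2·110889/5929 + (-1/5)·1 = 417409/29645 ≠ 1/3 ⇒ order 2.
b·Ac: 2·480/77 + (-1/5)·(-1677/308) = 20877/1540 ≠ 1/6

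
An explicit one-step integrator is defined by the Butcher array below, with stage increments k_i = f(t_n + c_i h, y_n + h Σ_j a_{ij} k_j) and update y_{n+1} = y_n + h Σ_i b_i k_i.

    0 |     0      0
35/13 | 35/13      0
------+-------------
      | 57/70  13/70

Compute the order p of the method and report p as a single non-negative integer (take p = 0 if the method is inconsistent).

2

b = (57/70, 13/70)
c = (0, 35/13)
Σ b_i: 57/70·1 + 13/70·1 = 1 ✓
b·c: 13/70·35/13 = 1/2 ✓; 2 stages ⇒ order 2.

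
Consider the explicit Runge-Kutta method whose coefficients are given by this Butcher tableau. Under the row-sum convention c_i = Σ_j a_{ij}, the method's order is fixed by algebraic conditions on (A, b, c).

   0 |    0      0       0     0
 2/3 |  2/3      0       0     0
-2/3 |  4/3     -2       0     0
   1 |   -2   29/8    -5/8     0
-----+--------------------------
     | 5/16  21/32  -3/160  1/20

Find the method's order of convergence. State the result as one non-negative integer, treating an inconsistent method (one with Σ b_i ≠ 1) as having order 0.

b = (5/16, 21/32, -3/160, 1/20)
c = (0, 2/3, -2/3, 1)
Ac = (0, 0, -4/3, 17/6)
Σ b_i: 5/16·1 + 21/32·1 + (-3/160)·1 + 1/20·1 = 1 ✓
b·c: 21/32·2/3 + (-3/160)·(-2/3) + 1/20·1 = 1/2 ✓
b·c²: 21/32·4/9 + (-3/160)·4/9 + 1/20·1 = 1/3 ✓
b·Ac: (-3/160)·(-4/3) + 1/20·17/6 = 1/6 ✓
b·c³: 21/32·8/27 + (-3/160)·(-8/27) + 1/20·1 = 1/4 ✓
b·(c∘Ac): (-3/160)·8/9 + 1/20·17/6 = 1/8 ✓
b·Ac²: (-3/160)·(-8/9) + 1/20·4/3 = 1/12 ✓
b·A²c: 1/20·5/6 = 1/24 ✓; 4 stages ⇒ order 4.

4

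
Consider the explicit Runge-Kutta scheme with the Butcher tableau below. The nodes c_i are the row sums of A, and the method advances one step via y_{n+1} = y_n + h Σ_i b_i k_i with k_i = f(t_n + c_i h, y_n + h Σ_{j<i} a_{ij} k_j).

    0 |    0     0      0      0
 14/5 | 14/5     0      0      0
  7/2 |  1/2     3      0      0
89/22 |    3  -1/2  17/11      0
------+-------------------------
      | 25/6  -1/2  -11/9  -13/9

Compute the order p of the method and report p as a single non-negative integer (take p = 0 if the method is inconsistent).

1

b = (25/6, -1/2, -11/9, -13/9)
c = (0, 14/5, 7/2, 89/22)
Ac = (0, 0, 42/5, 441/110)
Σ b_i: 25/6·1 + (-1/2)·1 + (-11/9)·1 + (-13/9)·1 = 1 ✓
b·c: (-1/2)·14/5 + (-11/9)·7/2 + (-13/9)·89/22 = -1901/165 ≠ 1/2 ⇒ order 1.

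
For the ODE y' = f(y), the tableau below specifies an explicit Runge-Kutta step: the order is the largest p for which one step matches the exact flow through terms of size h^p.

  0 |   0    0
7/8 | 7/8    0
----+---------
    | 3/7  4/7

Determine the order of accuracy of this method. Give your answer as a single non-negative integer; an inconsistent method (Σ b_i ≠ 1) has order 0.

2

b = (3/7, 4/7)
c = (0, 7/8)
Σ b_i: 3/7·1 + 4/7·1 = 1 ✓
b·c: 4/7·7/8 = 1/2 ✓; 2 stages ⇒ order 2.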